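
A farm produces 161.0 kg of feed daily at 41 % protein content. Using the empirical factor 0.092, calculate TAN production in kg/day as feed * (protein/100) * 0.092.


Protein in feed = 161.0 * 41/100 = 66.01 kg/day
TAN = protein * 0.092 = 66.01 * 0.092 = 6.07292 kg/day

6.07292 kg/day


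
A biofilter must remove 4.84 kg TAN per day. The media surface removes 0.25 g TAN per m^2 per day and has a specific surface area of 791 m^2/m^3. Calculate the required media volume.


A = 4.84*1000 / 0.25 = 19360 m^2
V = 19360 / 791 = 24.4753

24.4753 m^3


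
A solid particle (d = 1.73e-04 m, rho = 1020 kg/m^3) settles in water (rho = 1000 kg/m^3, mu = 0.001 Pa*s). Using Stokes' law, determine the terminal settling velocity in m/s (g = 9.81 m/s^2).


Density difference: rho_p - rho_f = 1020 - 1000 = 20 kg/m^3
d^2 = (1.73e-04)^2 = 2.9929e-08 m^2
Numerator = (rho_p - rho_f) * g * d^2 = 20 * 9.81 * 2.9929e-08 = 5.8720698e-06
Denominator = 18 * mu = 18 * 0.001 = 0.018
v_s = 5.8720698e-06 / 0.018 = 3.26226e-04 m/s
Check: Re = rho_f * v_s * d / mu = 1000 * 3.26226e-04 * 1.73e-04 / 0.001 = 0.0564 < 1, so Stokes' law applies.

3.26226e-04 m/s


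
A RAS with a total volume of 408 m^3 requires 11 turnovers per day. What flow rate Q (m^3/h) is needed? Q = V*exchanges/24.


Daily recirculation volume = 408 m^3 * 11 = 4488 m^3/day
Flow rate Q = daily volume / 24 h = 4488 / 24 = 187 m^3/h

187 m^3/h


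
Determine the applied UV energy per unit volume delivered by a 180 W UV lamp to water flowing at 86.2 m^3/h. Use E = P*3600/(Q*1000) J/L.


Energy delivered per hour = 180 W * 3600 s = 648000 J/h
Volume treated per hour = 86.2 m^3/h * 1000 = 86200 L/h
dose = 648000 / 86200 = 7.5174 J/L

7.5174 J/L


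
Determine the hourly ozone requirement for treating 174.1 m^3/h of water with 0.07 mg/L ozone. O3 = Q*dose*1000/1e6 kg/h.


O3 demand (mg/h) = Q * dose * 1000 = 174.1 * 0.07 * 1000 = 12187 mg/h
Convert mg to kg: 12187 / 1e6 = 0.012187 kg/h

0.012187 kg/h


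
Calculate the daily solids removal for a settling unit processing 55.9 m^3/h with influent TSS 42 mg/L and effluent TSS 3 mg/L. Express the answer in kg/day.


Concentration drop: TSS_in - TSS_out = 42 - 3 = 39 mg/L
Hourly solids removed = Q * dTSS = 55.9 m^3/h * 39 mg/L = 2180.1 g/h  (m^3/h * mg/L = g/h)
Daily solids removed = 2180.1 * 24 = 52322.4 g/day
Convert g to kg: 52322.4 / 1000 = 52.3224 kg/day

52.3224 kg/day


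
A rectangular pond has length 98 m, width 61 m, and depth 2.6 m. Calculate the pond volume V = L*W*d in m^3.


Base area = L * W = 98 * 61 = 5978 m^2
Volume = area * depth = 5978 * 2.6 = 15542.8 m^3

15542.8 m^3


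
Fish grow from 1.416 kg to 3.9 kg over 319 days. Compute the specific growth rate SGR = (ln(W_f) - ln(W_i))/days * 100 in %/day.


ln(W_f) = ln(3.9) = 1.3609766
ln(W_i) = ln(1.416) = 0.347836
ln(W_f) - ln(W_i) = 1.3609766 - 0.347836 = 1.0131406
SGR = 1.0131406 / 319 * 100 = 0.317599 %/day

0.317599 %/day


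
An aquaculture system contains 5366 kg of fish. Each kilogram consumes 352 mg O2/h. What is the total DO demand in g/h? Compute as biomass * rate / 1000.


Total O2 consumption (mg/h) = 5366 kg * 352 mg/(kg*h) = 1888832 mg/h
Convert to g/h: 1888832 / 1000 = 1888.832 g/h

1888.832 g/h


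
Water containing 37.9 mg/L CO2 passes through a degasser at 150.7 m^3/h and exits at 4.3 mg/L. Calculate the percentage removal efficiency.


CO2_out / CO2_in = 4.3 / 37.9 = 0.11345646
Fraction remaining = 0.11345646
efficiency = (1 - 0.11345646) * 100 = 88.6544 %

88.6544 %


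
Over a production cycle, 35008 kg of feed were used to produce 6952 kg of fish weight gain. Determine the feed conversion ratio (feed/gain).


FCR = feed consumed / weight gained
FCR = 35008 kg / 6952 kg = 5.03567

5.03567


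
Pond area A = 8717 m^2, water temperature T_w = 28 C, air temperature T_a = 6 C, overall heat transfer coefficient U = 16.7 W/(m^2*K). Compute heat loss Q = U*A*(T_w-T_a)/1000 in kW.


Temperature difference dT = 28 - 6 = 22 K
Heat loss (W) = U * A * dT = 16.7 * 8717 * 22 = 3202625.8 W
Convert to kW: 3202625.8 / 1000 = 3202.6258 kW

3202.6258 kW


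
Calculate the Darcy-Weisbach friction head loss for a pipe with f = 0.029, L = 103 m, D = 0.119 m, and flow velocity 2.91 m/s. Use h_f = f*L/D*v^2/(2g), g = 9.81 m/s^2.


v^2 = 2.91^2 = 8.4681 m^2/s^2
L/D = 103/0.119 = 865.54622
h_f = f*(L/D)*v^2/(2g) = 0.029 * 865.54622 * 8.4681 / 19.62 = 10.8337 m

10.8337 m


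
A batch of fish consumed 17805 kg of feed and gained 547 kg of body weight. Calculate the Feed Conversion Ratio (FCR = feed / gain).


FCR = feed consumed / weight gained
FCR = 17805 kg / 547 kg = 32.5503

32.5503


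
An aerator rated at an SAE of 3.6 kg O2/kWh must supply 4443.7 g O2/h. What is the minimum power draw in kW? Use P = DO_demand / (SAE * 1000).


SAE in g O2/kWh = 3.6 * 1000 = 3600 g/kWh
P = DO_demand / SAE_g = 4443.7 / 3600 = 1.23436 kW

1.23436 kW


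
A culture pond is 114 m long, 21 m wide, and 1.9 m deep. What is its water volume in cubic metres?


Base area = L * W = 114 * 21 = 2394 m^2
Volume = area * depth = 2394 * 1.9 = 4548.6 m^3

4548.6 m^3


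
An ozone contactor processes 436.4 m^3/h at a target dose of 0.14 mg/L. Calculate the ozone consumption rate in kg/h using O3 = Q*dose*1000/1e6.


O3 demand (mg/h) = Q * dose * 1000 = 436.4 * 0.14 * 1000 = 61096 mg/h
Convert mg to kg: 61096 / 1e6 = 0.061096 kg/h

0.061096 kg/h


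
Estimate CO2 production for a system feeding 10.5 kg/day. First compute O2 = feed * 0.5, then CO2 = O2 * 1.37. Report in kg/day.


O2 = 10.5 * 0.5 = 5.25
CO2 = 5.25 * 1.37 = 7.1925

7.1925 kg/day


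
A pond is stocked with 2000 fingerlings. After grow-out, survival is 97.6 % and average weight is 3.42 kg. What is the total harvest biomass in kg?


Survivors = 2000 * 97.6/100 = 1952 fish
Harvest biomass = survivors * W_f = 1952 * 3.42 = 6675.84 kg

6675.84 kg


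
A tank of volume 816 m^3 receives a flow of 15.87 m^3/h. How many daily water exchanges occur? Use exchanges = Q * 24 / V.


Daily flow volume = 15.87 m^3/h * 24 h = 380.88 m^3/day
Exchanges = daily flow / tank volume = 380.88 / 816 = 0.466765 exchanges/day

0.466765 exchanges/day


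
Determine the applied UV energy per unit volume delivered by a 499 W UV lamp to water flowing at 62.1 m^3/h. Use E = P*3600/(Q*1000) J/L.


Energy delivered per hour = 499 W * 3600 s = 1796400 J/h
Volume treated per hour = 62.1 m^3/h * 1000 = 62100 L/h
dose = 1796400 / 62100 = 28.9275 J/L

28.9275 J/L


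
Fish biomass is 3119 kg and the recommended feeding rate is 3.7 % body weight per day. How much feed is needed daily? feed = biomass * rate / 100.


Feeding rate fraction = 3.7% / 100 = 0.037
Daily feed = 3119 kg * 0.037 = 115.403 kg/day

115.403 kg/day


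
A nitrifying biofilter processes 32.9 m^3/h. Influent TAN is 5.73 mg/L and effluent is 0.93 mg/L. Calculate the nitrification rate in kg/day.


Concentration drop: TAN_in - TAN_out = 5.73 - 0.93 = 4.8 mg/L
Hourly TAN removed = Q * dTAN = 32.9 m^3/h * 4.8 mg/L = 157.92 g/h  (m^3/h * mg/L = g/h)
Daily TAN removed = 157.92 * 24 = 3790.08 g/day
Convert to kg/day: 3790.08 / 1000 = 3.79008 kg/day

3.79008 kg/day


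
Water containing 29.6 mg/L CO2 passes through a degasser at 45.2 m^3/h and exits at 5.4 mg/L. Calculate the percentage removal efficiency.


CO2_out / CO2_in = 5.4 / 29.6 = 0.18243243
Fraction remaining = 0.18243243
efficiency = (1 - 0.18243243) * 100 = 81.7568 %

81.7568 %


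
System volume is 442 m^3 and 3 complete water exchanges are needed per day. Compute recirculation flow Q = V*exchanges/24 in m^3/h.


Daily recirculation volume = 442 m^3 * 3 = 1326 m^3/day
Flow rate Q = daily volume / 24 h = 1326 / 24 = 55.25 m^3/h

55.25 m^3/h


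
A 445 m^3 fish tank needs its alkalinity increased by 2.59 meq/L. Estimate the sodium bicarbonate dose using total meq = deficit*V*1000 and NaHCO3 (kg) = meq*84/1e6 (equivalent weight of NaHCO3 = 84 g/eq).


Tank volume in L = 445 m^3 * 1000 = 445000 L
Total meq required = 2.59 meq/L * 445000 L = 1152550 meq
NaHCO3 mass = 1152550 meq * 84 mg/meq / 1e6 = 96.8142 kg

96.8142 kg


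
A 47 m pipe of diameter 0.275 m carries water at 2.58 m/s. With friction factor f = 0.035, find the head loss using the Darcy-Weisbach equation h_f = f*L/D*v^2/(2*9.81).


v^2 = 2.58^2 = 6.6564 m^2/s^2
L/D = 47/0.275 = 170.90909
h_f = f*(L/D)*v^2/(2g) = 0.035 * 170.90909 * 6.6564 / 19.62 = 2.02943 m

2.02943 m


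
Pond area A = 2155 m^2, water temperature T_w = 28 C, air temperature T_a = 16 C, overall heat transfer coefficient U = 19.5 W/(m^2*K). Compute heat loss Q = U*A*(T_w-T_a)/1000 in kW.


Temperature difference dT = 28 - 16 = 12 K
Heat loss (W) = U * A * dT = 19.5 * 2155 * 12 = 504270 W
Convert to kW: 504270 / 1000 = 504.27 kW

504.27 kW


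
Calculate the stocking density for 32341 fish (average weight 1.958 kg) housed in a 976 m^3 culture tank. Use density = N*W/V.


Total biomass = 32341 fish * 1.958 kg = 63323.678 kg
Density = total biomass / volume = 63323.678 / 976 = 64.8808 kg/m^3

64.8808 kg/m^3


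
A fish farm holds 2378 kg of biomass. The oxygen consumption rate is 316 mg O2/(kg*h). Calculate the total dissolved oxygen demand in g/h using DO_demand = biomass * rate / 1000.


Total O2 consumption (mg/h) = 2378 kg * 316 mg/(kg*h) = 751448 mg/h
Convert to g/h: 751448 / 1000 = 751.448 g/h

751.448 g/h


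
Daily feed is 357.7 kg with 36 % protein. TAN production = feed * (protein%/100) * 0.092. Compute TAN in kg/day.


Protein in feed = 357.7 * 36/100 = 128.772 kg/day
TAN = protein * 0.092 = 128.772 * 0.092 = 11.847024 kg/day

11.847024 kg/day


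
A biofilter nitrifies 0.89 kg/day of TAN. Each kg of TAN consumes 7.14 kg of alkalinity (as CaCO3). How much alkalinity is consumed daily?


Alkalinity factor: 7.14 kg CaCO3 consumed per kg TAN nitrified
alk = 0.89 kg TAN * 7.14 = 6.3546 kg CaCO3/day

6.3546 kg CaCO3/day


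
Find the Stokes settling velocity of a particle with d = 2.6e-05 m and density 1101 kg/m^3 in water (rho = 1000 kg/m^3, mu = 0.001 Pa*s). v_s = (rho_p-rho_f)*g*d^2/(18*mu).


Density difference: rho_p - rho_f = 1101 - 1000 = 101 kg/m^3
d^2 = (2.6e-05)^2 = 6.76e-10 m^2
Numerator = (rho_p - rho_f) * g * d^2 = 101 * 9.81 * 6.76e-10 = 6.6978756e-07
Denominator = 18 * mu = 18 * 0.001 = 0.018
v_s = 6.6978756e-07 / 0.018 = 3.72104e-05 m/s
Check: Re = rho_f * v_s * d / mu = 1000 * 3.72104e-05 * 2.6e-05 / 0.001 = 9.67e-04 < 1, so Stokes' law applies.

3.72104e-05 m/s


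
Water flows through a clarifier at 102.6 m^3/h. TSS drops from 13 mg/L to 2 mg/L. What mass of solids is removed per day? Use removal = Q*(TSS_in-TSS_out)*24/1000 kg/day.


Concentration drop: TSS_in - TSS_out = 13 - 2 = 11 mg/L
Hourly solids removed = Q * dTSS = 102.6 m^3/h * 11 mg/L = 1128.6 g/h  (m^3/h * mg/L = g/h)
Daily solids removed = 1128.6 * 24 = 27086.4 g/day
Convert g to kg: 27086.4 / 1000 = 27.0864 kg/day

27.0864 kg/day


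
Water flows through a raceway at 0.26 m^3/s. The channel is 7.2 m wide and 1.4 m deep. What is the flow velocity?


Cross-sectional area = W * d = 7.2 * 1.4 = 10.08 m^2
Velocity = Q / A = 0.26 / 10.08 = 0.0257937 m/s

0.0257937 m/s


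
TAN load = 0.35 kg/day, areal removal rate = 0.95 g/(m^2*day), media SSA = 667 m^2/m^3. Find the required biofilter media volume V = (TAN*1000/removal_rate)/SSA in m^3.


A = 0.35*1000 / 0.95 = 368.42105 m^2
V = 368.42105 / 667 = 0.552355

0.552355 m^3


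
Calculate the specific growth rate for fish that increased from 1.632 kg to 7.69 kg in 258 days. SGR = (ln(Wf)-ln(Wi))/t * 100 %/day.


ln(W_f) = ln(7.69) = 2.0399208
ln(W_i) = ln(1.632) = 0.48980626
ln(W_f) - ln(W_i) = 2.0399208 - 0.48980626 = 1.5501145
SGR = 1.5501145 / 258 * 100 = 0.60082 %/day

0.60082 %/day


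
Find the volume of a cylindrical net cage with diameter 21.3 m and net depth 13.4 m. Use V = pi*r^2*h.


r = d/2 = 21.3/2 = 10.65 m
Base area = pi*r^2 = pi*10.65^2 = 356.32729 m^2
Volume = 356.32729 * 13.4 = 4774.79 m^3

4774.79 m^3


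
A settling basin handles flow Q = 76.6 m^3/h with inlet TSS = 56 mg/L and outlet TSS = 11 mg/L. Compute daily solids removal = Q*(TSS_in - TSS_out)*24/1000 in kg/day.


Concentration drop: TSS_in - TSS_out = 56 - 11 = 45 mg/L
Hourly solids removed = Q * dTSS = 76.6 m^3/h * 45 mg/L = 3447 g/h  (m^3/h * mg/L = g/h)
Daily solids removed = 3447 * 24 = 82728 g/day
Convert g to kg: 82728 / 1000 = 82.728 kg/day

82.728 kg/day


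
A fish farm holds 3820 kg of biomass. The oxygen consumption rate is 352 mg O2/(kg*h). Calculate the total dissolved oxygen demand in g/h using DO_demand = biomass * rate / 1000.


Total O2 consumption (mg/h) = 3820 kg * 352 mg/(kg*h) = 1344640 mg/h
Convert to g/h: 1344640 / 1000 = 1344.64 g/h

1344.64 g/h


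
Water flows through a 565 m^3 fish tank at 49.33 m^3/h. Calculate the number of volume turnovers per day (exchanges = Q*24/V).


Daily flow volume = 49.33 m^3/h * 24 h = 1183.92 m^3/day
Exchanges = daily flow / tank volume = 1183.92 / 565 = 2.09543 exchanges/day

2.09543 exchanges/day


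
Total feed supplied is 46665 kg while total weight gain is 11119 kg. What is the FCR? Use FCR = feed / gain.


FCR = feed consumed / weight gained
FCR = 46665 kg / 11119 kg = 4.19687

4.19687


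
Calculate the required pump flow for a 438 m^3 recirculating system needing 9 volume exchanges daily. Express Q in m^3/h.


Daily recirculation volume = 438 m^3 * 9 = 3942 m^3/day
Flow rate Q = daily volume / 24 h = 3942 / 24 = 164.25 m^3/h

164.25 m^3/h


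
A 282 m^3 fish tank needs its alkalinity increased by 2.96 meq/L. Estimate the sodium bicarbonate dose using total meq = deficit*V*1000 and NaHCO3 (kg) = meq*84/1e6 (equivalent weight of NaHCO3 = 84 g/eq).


Tank volume in L = 282 m^3 * 1000 = 282000 L
Total meq required = 2.96 meq/L * 282000 L = 834720 meq
NaHCO3 mass = 834720 meq * 84 mg/meq / 1e6 = 70.1165 kg

70.1165 kg


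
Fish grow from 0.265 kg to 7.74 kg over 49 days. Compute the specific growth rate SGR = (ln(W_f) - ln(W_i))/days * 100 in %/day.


ln(W_f) = ln(7.74) = 2.0464017
ln(W_i) = ln(0.265) = -1.3280255
ln(W_f) - ln(W_i) = 2.0464017 - -1.3280255 = 3.3744272
SGR = 3.3744272 / 49 * 100 = 6.88659 %/day

6.88659 %/day


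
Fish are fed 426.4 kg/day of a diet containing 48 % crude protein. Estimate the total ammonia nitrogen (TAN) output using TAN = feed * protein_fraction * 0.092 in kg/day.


Protein in feed = 426.4 * 48/100 = 204.672 kg/day
TAN = protein * 0.092 = 204.672 * 0.092 = 18.829824 kg/day

18.829824 kg/day


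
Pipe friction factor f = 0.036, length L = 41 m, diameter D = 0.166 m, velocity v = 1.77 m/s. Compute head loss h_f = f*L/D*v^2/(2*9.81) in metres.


v^2 = 1.77^2 = 3.1329 m^2/s^2
L/D = 41/0.166 = 246.98795
h_f = f*(L/D)*v^2/(2g) = 0.036 * 246.98795 * 3.1329 / 19.62 = 1.4198 m

1.4198 m


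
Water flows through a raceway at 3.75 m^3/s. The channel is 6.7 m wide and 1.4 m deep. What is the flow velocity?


Cross-sectional area = W * d = 6.7 * 1.4 = 9.38 m^2
Velocity = Q / A = 3.75 / 9.38 = 0.399787 m/s

0.399787 m/s


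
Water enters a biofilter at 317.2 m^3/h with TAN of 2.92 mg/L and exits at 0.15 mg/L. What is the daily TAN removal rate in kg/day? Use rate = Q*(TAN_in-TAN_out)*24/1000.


Concentration drop: TAN_in - TAN_out = 2.92 - 0.15 = 2.77 mg/L
Hourly TAN removed = Q * dTAN = 317.2 m^3/h * 2.77 mg/L = 878.644 g/h  (m^3/h * mg/L = g/h)
Daily TAN removed = 878.644 * 24 = 21087.456 g/day
Convert to kg/day: 21087.456 / 1000 = 21.087456 kg/day

21.087456 kg/day


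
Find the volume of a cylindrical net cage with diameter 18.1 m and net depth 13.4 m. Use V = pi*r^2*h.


r = d/2 = 18.1/2 = 9.05 m
Base area = pi*r^2 = pi*9.05^2 = 257.30429 m^2
Volume = 257.30429 * 13.4 = 3447.88 m^3

3447.88 m^3


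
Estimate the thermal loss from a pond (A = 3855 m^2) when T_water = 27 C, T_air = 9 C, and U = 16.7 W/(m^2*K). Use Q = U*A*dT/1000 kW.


Temperature difference dT = 27 - 9 = 18 K
Heat loss (W) = U * A * dT = 16.7 * 3855 * 18 = 1158813 W
Convert to kW: 1158813 / 1000 = 1158.813 kW

1158.813 kW


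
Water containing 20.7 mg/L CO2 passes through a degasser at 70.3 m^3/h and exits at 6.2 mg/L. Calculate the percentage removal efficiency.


CO2_out / CO2_in = 6.2 / 20.7 = 0.29951691
Fraction remaining = 0.29951691
efficiency = (1 - 0.29951691) * 100 = 70.0483 %

70.0483 %


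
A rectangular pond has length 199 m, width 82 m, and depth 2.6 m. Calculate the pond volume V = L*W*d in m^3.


Base area = L * W = 199 * 82 = 16318 m^2
Volume = area * depth = 16318 * 2.6 = 42426.8 m^3

42426.8 m^3


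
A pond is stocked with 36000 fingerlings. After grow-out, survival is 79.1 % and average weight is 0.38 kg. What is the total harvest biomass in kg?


Survivors = 36000 * 79.1/100 = 28476 fish
Harvest biomass = survivors * W_f = 28476 * 0.38 = 10820.88 kg

10820.88 kg


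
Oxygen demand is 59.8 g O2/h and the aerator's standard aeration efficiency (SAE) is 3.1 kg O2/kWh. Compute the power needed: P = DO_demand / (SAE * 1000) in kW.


SAE in g O2/kWh = 3.1 * 1000 = 3100 g/kWh
P = DO_demand / SAE_g = 59.8 / 3100 = 0.0192903 kW

0.0192903 kW


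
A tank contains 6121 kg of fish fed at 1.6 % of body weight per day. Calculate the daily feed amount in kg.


Feeding rate fraction = 1.6% / 100 = 0.016
Daily feed = 6121 kg * 0.016 = 97.936 kg/day

97.936 kg/day


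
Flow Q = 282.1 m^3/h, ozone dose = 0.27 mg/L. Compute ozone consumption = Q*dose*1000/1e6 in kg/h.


O3 demand (mg/h) = Q * dose * 1000 = 282.1 * 0.27 * 1000 = 76167 mg/h
Convert mg to kg: 76167 / 1e6 = 0.076167 kg/h

0.076167 kg/h


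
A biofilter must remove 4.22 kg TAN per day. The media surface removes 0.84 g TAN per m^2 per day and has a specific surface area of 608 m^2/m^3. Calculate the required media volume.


A = 4.22*1000 / 0.84 = 5023.8095 m^2
V = 5023.8095 / 608 = 8.26284

8.26284 m^3


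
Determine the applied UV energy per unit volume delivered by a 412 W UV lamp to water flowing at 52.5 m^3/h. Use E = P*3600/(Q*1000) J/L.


Energy delivered per hour = 412 W * 3600 s = 1483200 J/h
Volume treated per hour = 52.5 m^3/h * 1000 = 52500 L/h
dose = 1483200 / 52500 = 28.2514 J/L

28.2514 J/L


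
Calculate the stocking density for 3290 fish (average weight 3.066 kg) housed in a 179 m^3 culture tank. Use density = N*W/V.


Total biomass = 3290 fish * 3.066 kg = 10087.14 kg
Density = total biomass / volume = 10087.14 / 179 = 56.3527 kg/m^3

56.3527 kg/m^3


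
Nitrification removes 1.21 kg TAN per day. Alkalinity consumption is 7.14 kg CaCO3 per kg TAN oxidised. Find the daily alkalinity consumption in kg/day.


Alkalinity factor: 7.14 kg CaCO3 consumed per kg TAN nitrified
alk = 1.21 kg TAN * 7.14 = 8.6394 kg CaCO3/day

8.6394 kg CaCO3/day


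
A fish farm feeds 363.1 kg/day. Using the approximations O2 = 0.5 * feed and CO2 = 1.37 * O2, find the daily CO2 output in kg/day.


O2 = 363.1 * 0.5 = 181.55
CO2 = 181.55 * 1.37 = 248.7235

248.7235 kg/day


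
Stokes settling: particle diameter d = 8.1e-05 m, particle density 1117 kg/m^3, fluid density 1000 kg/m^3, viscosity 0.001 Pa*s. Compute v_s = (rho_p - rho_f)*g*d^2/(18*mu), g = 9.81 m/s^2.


Density difference: rho_p - rho_f = 1117 - 1000 = 117 kg/m^3
d^2 = (8.1e-05)^2 = 6.561e-09 m^2
Numerator = (rho_p - rho_f) * g * d^2 = 117 * 9.81 * 6.561e-09 = 7.530519e-06
Denominator = 18 * mu = 18 * 0.001 = 0.018
v_s = 7.530519e-06 / 0.018 = 4.18362e-04 m/s
Check: Re = rho_f * v_s * d / mu = 1000 * 4.18362e-04 * 8.1e-05 / 0.001 = 0.0339 < 1, so Stokes' law applies.

4.18362e-04 m/s


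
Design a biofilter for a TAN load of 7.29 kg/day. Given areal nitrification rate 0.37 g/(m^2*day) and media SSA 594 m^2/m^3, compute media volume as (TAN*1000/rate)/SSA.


A = 7.29*1000 / 0.37 = 19702.703 m^2
V = 19702.703 / 594 = 33.1695

33.1695 m^3


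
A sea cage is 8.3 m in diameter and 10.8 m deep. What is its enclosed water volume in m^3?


r = d/2 = 8.3/2 = 4.15 m
Base area = pi*r^2 = pi*4.15^2 = 54.106079 m^2
Volume = 54.106079 * 10.8 = 584.346 m^3

584.346 m^3


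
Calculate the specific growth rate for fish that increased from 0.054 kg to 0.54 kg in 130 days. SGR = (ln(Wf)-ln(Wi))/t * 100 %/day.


ln(W_f) = ln(0.54) = -0.61618614
ln(W_i) = ln(0.054) = -2.9187712
ln(W_f) - ln(W_i) = -0.61618614 - -2.9187712 = 2.3025851
SGR = 2.3025851 / 130 * 100 = 1.77122 %/day

1.77122 %/day


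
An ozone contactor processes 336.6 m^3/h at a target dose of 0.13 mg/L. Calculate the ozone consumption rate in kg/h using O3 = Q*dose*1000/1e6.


O3 demand (mg/h) = Q * dose * 1000 = 336.6 * 0.13 * 1000 = 43758 mg/h
Convert mg to kg: 43758 / 1e6 = 0.043758 kg/h

0.043758 kg/h


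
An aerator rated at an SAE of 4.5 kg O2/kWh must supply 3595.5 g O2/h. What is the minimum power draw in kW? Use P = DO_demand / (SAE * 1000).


SAE in g O2/kWh = 4.5 * 1000 = 4500 g/kWh
P = DO_demand / SAE_g = 3595.5 / 4500 = 0.799 kW

0.799 kW


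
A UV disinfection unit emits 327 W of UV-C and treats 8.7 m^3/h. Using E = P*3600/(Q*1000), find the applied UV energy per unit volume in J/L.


Energy delivered per hour = 327 W * 3600 s = 1177200 J/h
Volume treated per hour = 8.7 m^3/h * 1000 = 8700 L/h
dose = 1177200 / 8700 = 135.31 J/L

135.31 J/L


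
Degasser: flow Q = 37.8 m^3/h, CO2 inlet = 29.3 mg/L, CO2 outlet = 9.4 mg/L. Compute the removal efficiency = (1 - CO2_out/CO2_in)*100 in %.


CO2_out / CO2_in = 9.4 / 29.3 = 0.32081911
Fraction remaining = 0.32081911
efficiency = (1 - 0.32081911) * 100 = 67.9181 %

67.9181 %


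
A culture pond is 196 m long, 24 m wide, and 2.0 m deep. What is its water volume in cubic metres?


Base area = L * W = 196 * 24 = 4704 m^2
Volume = area * depth = 4704 * 2.0 = 9408 m^3

9408 m^3


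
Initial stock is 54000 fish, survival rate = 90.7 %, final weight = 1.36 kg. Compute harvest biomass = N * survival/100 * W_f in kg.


Survivors = 54000 * 90.7/100 = 48978 fish
Harvest biomass = survivors * W_f = 48978 * 1.36 = 66610.08 kg

66610.08 kg


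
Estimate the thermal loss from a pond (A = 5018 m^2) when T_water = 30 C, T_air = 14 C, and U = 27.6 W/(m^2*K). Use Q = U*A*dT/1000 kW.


Temperature difference dT = 30 - 14 = 16 K
Heat loss (W) = U * A * dT = 27.6 * 5018 * 16 = 2215948.8 W
Convert to kW: 2215948.8 / 1000 = 2215.9488 kW

2215.9488 kW


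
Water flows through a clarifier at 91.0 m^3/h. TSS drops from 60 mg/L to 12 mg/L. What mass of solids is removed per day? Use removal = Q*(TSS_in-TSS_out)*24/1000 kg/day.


Concentration drop: TSS_in - TSS_out = 60 - 12 = 48 mg/L
Hourly solids removed = Q * dTSS = 91.0 m^3/h * 48 mg/L = 4368 g/h  (m^3/h * mg/L = g/h)
Daily solids removed = 4368 * 24 = 104832 g/day
Convert g to kg: 104832 / 1000 = 104.832 kg/day

104.832 kg/day


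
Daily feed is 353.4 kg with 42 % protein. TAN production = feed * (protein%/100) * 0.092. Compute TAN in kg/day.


Protein in feed = 353.4 * 42/100 = 148.428 kg/day
TAN = protein * 0.092 = 148.428 * 0.092 = 13.655376 kg/day

13.655376 kg/day


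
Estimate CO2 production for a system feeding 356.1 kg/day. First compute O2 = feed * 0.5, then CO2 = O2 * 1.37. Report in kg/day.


O2 = 356.1 * 0.5 = 178.05
CO2 = 178.05 * 1.37 = 243.9285

243.9285 kg/day


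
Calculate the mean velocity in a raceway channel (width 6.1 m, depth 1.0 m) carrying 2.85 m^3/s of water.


Cross-sectional area = W * d = 6.1 * 1.0 = 6.1 m^2
Velocity = Q / A = 2.85 / 6.1 = 0.467213 m/s

0.467213 m/s


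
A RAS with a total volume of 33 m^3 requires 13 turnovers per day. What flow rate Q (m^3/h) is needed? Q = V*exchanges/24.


Daily recirculation volume = 33 m^3 * 13 = 429 m^3/day
Flow rate Q = daily volume / 24 h = 429 / 24 = 17.875 m^3/h

17.875 m^3/h


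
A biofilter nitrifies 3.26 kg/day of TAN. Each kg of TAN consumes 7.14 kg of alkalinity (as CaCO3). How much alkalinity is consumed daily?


Alkalinity factor: 7.14 kg CaCO3 consumed per kg TAN nitrified
alk = 3.26 kg TAN * 7.14 = 23.2764 kg CaCO3/day

23.2764 kg CaCO3/day


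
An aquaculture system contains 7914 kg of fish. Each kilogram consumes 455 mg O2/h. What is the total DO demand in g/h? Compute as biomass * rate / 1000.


Total O2 consumption (mg/h) = 7914 kg * 455 mg/(kg*h) = 3600870 mg/h
Convert to g/h: 3600870 / 1000 = 3600.87 g/h

3600.87 g/h


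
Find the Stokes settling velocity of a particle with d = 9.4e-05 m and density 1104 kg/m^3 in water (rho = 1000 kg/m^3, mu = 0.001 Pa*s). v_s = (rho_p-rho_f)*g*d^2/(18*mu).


Density difference: rho_p - rho_f = 1104 - 1000 = 104 kg/m^3
d^2 = (9.4e-05)^2 = 8.836e-09 m^2
Numerator = (rho_p - rho_f) * g * d^2 = 104 * 9.81 * 8.836e-09 = 9.0148406e-06
Denominator = 18 * mu = 18 * 0.001 = 0.018
v_s = 9.0148406e-06 / 0.018 = 5.00824e-04 m/s
Check: Re = rho_f * v_s * d / mu = 1000 * 5.00824e-04 * 9.4e-05 / 0.001 = 0.0471 < 1, so Stokes' law applies.

5.00824e-04 m/s


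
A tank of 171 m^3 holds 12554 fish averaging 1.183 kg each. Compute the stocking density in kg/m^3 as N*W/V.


Total biomass = 12554 fish * 1.183 kg = 14851.382 kg
Density = total biomass / volume = 14851.382 / 171 = 86.8502 kg/m^3

86.8502 kg/m^3


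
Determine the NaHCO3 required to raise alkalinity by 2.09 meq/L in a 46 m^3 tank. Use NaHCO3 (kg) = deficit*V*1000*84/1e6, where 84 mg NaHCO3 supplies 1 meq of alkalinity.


Tank volume in L = 46 m^3 * 1000 = 46000 L
Total meq required = 2.09 meq/L * 46000 L = 96140 meq
NaHCO3 mass = 96140 meq * 84 mg/meq / 1e6 = 8.07576 kg

8.07576 kg


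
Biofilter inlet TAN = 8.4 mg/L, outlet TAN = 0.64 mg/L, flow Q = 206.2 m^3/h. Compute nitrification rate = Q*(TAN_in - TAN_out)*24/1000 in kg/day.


Concentration drop: TAN_in - TAN_out = 8.4 - 0.64 = 7.76 mg/L
Hourly TAN removed = Q * dTAN = 206.2 m^3/h * 7.76 mg/L = 1600.112 g/h  (m^3/h * mg/L = g/h)
Daily TAN removed = 1600.112 * 24 = 38402.688 g/day
Convert to kg/day: 38402.688 / 1000 = 38.402688 kg/day

38.402688 kg/day


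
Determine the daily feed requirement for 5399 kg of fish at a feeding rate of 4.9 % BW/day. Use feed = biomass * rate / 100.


Feeding rate fraction = 4.9% / 100 = 0.049
Daily feed = 5399 kg * 0.049 = 264.551 kg/day

264.551 kg/day


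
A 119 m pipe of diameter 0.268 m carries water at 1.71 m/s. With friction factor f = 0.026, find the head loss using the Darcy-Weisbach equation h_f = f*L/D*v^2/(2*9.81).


v^2 = 1.71^2 = 2.9241 m^2/s^2
L/D = 119/0.268 = 444.02985
h_f = f*(L/D)*v^2/(2g) = 0.026 * 444.02985 * 2.9241 / 19.62 = 1.7206 m

1.7206 m


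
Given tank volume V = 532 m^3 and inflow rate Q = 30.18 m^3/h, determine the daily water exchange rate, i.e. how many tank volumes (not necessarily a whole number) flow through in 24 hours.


Daily flow volume = 30.18 m^3/h * 24 h = 724.32 m^3/day
Exchanges = daily flow / tank volume = 724.32 / 532 = 1.3615 exchanges/day

1.3615 exchanges/day


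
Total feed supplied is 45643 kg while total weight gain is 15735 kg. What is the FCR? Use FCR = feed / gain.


FCR = feed consumed / weight gained
FCR = 45643 kg / 15735 kg = 2.90073

2.90073


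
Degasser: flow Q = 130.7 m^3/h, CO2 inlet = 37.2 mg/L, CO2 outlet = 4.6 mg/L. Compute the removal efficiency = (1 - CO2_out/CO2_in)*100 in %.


CO2_out / CO2_in = 4.6 / 37.2 = 0.12365591
Fraction remaining = 0.12365591
efficiency = (1 - 0.12365591) * 100 = 87.6344 %

87.6344 %


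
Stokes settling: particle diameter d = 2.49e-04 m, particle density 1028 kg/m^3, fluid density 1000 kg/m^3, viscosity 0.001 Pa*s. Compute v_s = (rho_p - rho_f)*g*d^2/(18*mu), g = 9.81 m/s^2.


Density difference: rho_p - rho_f = 1028 - 1000 = 28 kg/m^3
d^2 = (2.49e-04)^2 = 6.2001e-08 m^2
Numerator = (rho_p - rho_f) * g * d^2 = 28 * 9.81 * 6.2001e-08 = 1.7030435e-05
Denominator = 18 * mu = 18 * 0.001 = 0.018
v_s = 1.7030435e-05 / 0.018 = 9.46135e-04 m/s
Check: Re = rho_f * v_s * d / mu = 1000 * 9.46135e-04 * 2.49e-04 / 0.001 = 0.236 < 1, so Stokes' law applies.

9.46135e-04 m/s


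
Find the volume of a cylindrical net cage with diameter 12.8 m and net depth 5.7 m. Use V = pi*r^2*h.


r = d/2 = 12.8/2 = 6.4 m
Base area = pi*r^2 = pi*6.4^2 = 128.67964 m^2
Volume = 128.67964 * 5.7 = 733.474 m^3

733.474 m^3


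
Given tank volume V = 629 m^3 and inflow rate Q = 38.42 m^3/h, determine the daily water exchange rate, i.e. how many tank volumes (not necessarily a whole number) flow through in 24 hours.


Daily flow volume = 38.42 m^3/h * 24 h = 922.08 m^3/day
Exchanges = daily flow / tank volume = 922.08 / 629 = 1.46595 exchanges/day

1.46595 exchanges/day


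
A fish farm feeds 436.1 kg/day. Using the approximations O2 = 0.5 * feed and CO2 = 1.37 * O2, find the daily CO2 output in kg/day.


O2 = 436.1 * 0.5 = 218.05
CO2 = 218.05 * 1.37 = 298.7285

298.7285 kg/day


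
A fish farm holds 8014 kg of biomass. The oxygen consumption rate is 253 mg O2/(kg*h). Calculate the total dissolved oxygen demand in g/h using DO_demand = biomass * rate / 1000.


Total O2 consumption (mg/h) = 8014 kg * 253 mg/(kg*h) = 2027542 mg/h
Convert to g/h: 2027542 / 1000 = 2027.542 g/h

2027.542 g/h


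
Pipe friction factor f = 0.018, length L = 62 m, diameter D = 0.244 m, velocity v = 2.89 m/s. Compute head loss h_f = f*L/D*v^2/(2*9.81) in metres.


v^2 = 2.89^2 = 8.3521 m^2/s^2
L/D = 62/0.244 = 254.09836
h_f = f*(L/D)*v^2/(2g) = 0.018 * 254.09836 * 8.3521 / 19.62 = 1.94702 m

1.94702 m


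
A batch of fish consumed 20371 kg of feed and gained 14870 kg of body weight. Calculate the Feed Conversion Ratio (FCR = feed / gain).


FCR = feed consumed / weight gained
FCR = 20371 kg / 14870 kg = 1.36994

1.36994


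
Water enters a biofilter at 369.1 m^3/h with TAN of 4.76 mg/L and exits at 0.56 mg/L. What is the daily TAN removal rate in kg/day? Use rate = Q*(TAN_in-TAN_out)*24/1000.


Concentration drop: TAN_in - TAN_out = 4.76 - 0.56 = 4.2 mg/L
Hourly TAN removed = Q * dTAN = 369.1 m^3/h * 4.2 mg/L = 1550.22 g/h  (m^3/h * mg/L = g/h)
Daily TAN removed = 1550.22 * 24 = 37205.28 g/day
Convert to kg/day: 37205.28 / 1000 = 37.20528 kg/day

37.20528 kg/day


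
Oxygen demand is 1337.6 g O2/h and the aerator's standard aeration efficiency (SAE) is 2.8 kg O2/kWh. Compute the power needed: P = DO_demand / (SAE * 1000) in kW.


SAE in g O2/kWh = 2.8 * 1000 = 2800 g/kWh
P = DO_demand / SAE_g = 1337.6 / 2800 = 0.477714 kW

0.477714 kW


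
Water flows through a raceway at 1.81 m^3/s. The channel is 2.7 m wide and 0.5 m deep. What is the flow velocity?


Cross-sectional area = W * d = 2.7 * 0.5 = 1.35 m^2
Velocity = Q / A = 1.81 / 1.35 = 1.34074 m/s

1.34074 m/s


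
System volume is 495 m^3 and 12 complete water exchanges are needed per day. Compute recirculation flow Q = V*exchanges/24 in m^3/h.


Daily recirculation volume = 495 m^3 * 12 = 5940 m^3/day
Flow rate Q = daily volume / 24 h = 5940 / 24 = 247.5 m^3/h

247.5 m^3/h


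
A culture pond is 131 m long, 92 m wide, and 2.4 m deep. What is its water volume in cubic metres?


Base area = L * W = 131 * 92 = 12052 m^2
Volume = area * depth = 12052 * 2.4 = 28924.8 m^3

28924.8 m^3


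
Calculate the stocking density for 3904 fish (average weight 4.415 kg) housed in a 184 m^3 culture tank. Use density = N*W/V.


Total biomass = 3904 fish * 4.415 kg = 17236.16 kg
Density = total biomass / volume = 17236.16 / 184 = 93.6748 kg/m^3

93.6748 kg/m^3


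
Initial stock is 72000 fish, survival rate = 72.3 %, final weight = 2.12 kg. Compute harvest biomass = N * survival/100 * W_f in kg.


Survivors = 72000 * 72.3/100 = 52056 fish
Harvest biomass = survivors * W_f = 52056 * 2.12 = 110358.72 kg

110358.72 kg


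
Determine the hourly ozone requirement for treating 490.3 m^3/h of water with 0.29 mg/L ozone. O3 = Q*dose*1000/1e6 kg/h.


O3 demand (mg/h) = Q * dose * 1000 = 490.3 * 0.29 * 1000 = 142187 mg/h
Convert mg to kg: 142187 / 1e6 = 0.142187 kg/h

0.142187 kg/h


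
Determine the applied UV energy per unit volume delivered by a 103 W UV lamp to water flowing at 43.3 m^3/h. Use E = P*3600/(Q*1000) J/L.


Energy delivered per hour = 103 W * 3600 s = 370800 J/h
Volume treated per hour = 43.3 m^3/h * 1000 = 43300 L/h
dose = 370800 / 43300 = 8.56351 J/L

8.56351 J/L


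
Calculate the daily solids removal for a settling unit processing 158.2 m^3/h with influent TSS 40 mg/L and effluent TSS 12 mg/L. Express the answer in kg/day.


Concentration drop: TSS_in - TSS_out = 40 - 12 = 28 mg/L
Hourly solids removed = Q * dTSS = 158.2 m^3/h * 28 mg/L = 4429.6 g/h  (m^3/h * mg/L = g/h)
Daily solids removed = 4429.6 * 24 = 106310.4 g/day
Convert g to kg: 106310.4 / 1000 = 106.3104 kg/day

106.3104 kg/day


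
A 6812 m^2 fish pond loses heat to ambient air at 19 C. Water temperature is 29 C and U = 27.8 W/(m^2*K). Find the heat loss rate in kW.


Temperature difference dT = 29 - 19 = 10 K
Heat loss (W) = U * A * dT = 27.8 * 6812 * 10 = 1893736 W
Convert to kW: 1893736 / 1000 = 1893.736 kW

1893.736 kW


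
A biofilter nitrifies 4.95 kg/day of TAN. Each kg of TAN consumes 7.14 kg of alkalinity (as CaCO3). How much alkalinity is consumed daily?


Alkalinity factor: 7.14 kg CaCO3 consumed per kg TAN nitrified
alk = 4.95 kg TAN * 7.14 = 35.343 kg CaCO3/day

35.343 kg CaCO3/day


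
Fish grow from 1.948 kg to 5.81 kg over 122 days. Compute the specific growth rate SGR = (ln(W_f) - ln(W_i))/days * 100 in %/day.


ln(W_f) = ln(5.81) = 1.7595806
ln(W_i) = ln(1.948) = 0.66680321
ln(W_f) - ln(W_i) = 1.7595806 - 0.66680321 = 1.0927774
SGR = 1.0927774 / 122 * 100 = 0.895719 %/day

0.895719 %/day


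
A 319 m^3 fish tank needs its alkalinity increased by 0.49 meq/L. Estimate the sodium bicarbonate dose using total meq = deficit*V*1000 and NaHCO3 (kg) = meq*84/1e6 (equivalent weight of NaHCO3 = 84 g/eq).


Tank volume in L = 319 m^3 * 1000 = 319000 L
Total meq required = 0.49 meq/L * 319000 L = 156310 meq
NaHCO3 mass = 156310 meq * 84 mg/meq / 1e6 = 13.13 kg

13.13 kg


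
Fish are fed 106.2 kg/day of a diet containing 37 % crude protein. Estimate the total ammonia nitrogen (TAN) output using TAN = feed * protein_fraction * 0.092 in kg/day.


Protein in feed = 106.2 * 37/100 = 39.294 kg/day
TAN = protein * 0.092 = 39.294 * 0.092 = 3.615048 kg/day

3.615048 kg/day


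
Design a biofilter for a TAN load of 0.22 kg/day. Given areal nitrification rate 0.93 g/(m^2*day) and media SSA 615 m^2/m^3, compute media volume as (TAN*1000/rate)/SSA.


A = 0.22*1000 / 0.93 = 236.55914 m^2
V = 236.55914 / 615 = 0.384649

0.384649 m^3


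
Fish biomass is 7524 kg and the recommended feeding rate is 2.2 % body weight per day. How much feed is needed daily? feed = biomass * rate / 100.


Feeding rate fraction = 2.2% / 100 = 0.022
Daily feed = 7524 kg * 0.022 = 165.528 kg/day

165.528 kg/day


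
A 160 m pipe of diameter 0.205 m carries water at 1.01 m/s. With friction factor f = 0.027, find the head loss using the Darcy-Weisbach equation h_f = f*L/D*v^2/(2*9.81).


v^2 = 1.01^2 = 1.0201 m^2/s^2
L/D = 160/0.205 = 780.4878
h_f = f*(L/D)*v^2/(2g) = 0.027 * 780.4878 * 1.0201 / 19.62 = 1.09565 m

1.09565 m


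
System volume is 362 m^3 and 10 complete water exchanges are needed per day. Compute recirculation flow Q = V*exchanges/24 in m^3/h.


Daily recirculation volume = 362 m^3 * 10 = 3620 m^3/day
Flow rate Q = daily volume / 24 h = 3620 / 24 = 150.833 m^3/h

150.833 m^3/h


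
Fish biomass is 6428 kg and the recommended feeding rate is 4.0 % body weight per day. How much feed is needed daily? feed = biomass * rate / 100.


Feeding rate fraction = 4.0% / 100 = 0.04
Daily feed = 6428 kg * 0.04 = 257.12 kg/day

257.12 kg/day


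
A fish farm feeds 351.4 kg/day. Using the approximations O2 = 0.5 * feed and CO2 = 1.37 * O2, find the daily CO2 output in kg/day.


O2 = 351.4 * 0.5 = 175.7
CO2 = 175.7 * 1.37 = 240.709

240.709 kg/day


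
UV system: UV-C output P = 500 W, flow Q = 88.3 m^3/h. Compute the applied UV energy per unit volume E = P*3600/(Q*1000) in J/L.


Energy delivered per hour = 500 W * 3600 s = 1800000 J/h
Volume treated per hour = 88.3 m^3/h * 1000 = 88300 L/h
dose = 1800000 / 88300 = 20.3851 J/L

20.3851 J/L


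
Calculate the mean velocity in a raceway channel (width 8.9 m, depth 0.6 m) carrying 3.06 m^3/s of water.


Cross-sectional area = W * d = 8.9 * 0.6 = 5.34 m^2
Velocity = Q / A = 3.06 / 5.34 = 0.573034 m/s

0.573034 m/s


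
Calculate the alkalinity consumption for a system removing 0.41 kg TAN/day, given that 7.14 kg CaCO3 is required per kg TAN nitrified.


Alkalinity factor: 7.14 kg CaCO3 consumed per kg TAN nitrified
alk = 0.41 kg TAN * 7.14 = 2.9274 kg CaCO3/day

2.9274 kg CaCO3/day


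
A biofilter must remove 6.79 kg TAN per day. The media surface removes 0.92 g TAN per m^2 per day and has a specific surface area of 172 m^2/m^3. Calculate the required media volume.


A = 6.79*1000 / 0.92 = 7380.4348 m^2
V = 7380.4348 / 172 = 42.9095

42.9095 m^3


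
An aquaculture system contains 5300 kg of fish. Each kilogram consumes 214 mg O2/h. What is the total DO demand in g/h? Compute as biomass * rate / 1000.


Total O2 consumption (mg/h) = 5300 kg * 214 mg/(kg*h) = 1134200 mg/h
Convert to g/h: 1134200 / 1000 = 1134.2 g/h

1134.2 g/h


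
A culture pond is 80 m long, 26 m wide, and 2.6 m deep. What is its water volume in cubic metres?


Base area = L * W = 80 * 26 = 2080 m^2
Volume = area * depth = 2080 * 2.6 = 5408 m^3

5408 m^3


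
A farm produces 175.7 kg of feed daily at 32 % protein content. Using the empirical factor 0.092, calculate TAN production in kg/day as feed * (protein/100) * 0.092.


Protein in feed = 175.7 * 32/100 = 56.224 kg/day
TAN = protein * 0.092 = 56.224 * 0.092 = 5.172608 kg/day

5.172608 kg/day


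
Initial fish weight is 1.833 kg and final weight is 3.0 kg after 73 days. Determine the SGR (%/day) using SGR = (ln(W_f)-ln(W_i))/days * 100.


ln(W_f) = ln(3.0) = 1.0986123
ln(W_i) = ln(1.833) = 0.60595397
ln(W_f) - ln(W_i) = 1.0986123 - 0.60595397 = 0.49265833
SGR = 0.49265833 / 73 * 100 = 0.674874 %/day

0.674874 %/day


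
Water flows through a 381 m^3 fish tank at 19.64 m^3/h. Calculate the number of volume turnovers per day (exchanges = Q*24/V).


Daily flow volume = 19.64 m^3/h * 24 h = 471.36 m^3/day
Exchanges = daily flow / tank volume = 471.36 / 381 = 1.23717 exchanges/day

1.23717 exchanges/day


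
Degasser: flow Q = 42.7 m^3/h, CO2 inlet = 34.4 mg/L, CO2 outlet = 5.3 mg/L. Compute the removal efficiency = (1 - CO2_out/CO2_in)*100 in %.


CO2_out / CO2_in = 5.3 / 34.4 = 0.15406977
Fraction remaining = 0.15406977
efficiency = (1 - 0.15406977) * 100 = 84.593 %

84.593 %


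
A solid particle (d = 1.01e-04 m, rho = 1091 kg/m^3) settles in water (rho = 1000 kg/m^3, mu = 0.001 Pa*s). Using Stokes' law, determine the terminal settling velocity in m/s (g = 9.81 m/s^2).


Density difference: rho_p - rho_f = 1091 - 1000 = 91 kg/m^3
d^2 = (1.01e-04)^2 = 1.0201e-08 m^2
Numerator = (rho_p - rho_f) * g * d^2 = 91 * 9.81 * 1.0201e-08 = 9.1065347e-06
Denominator = 18 * mu = 18 * 0.001 = 0.018
v_s = 9.1065347e-06 / 0.018 = 5.05919e-04 m/s
Check: Re = rho_f * v_s * d / mu = 1000 * 5.05919e-04 * 1.01e-04 / 0.001 = 0.0511 < 1, so Stokes' law applies.

5.05919e-04 m/s


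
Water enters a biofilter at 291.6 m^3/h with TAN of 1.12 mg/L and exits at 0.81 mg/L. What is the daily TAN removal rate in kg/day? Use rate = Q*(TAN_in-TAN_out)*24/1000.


Concentration drop: TAN_in - TAN_out = 1.12 - 0.81 = 0.31 mg/L
Hourly TAN removed = Q * dTAN = 291.6 m^3/h * 0.31 mg/L = 90.396 g/h  (m^3/h * mg/L = g/h)
Daily TAN removed = 90.396 * 24 = 2169.504 g/day
Convert to kg/day: 2169.504 / 1000 = 2.169504 kg/day

2.169504 kg/day


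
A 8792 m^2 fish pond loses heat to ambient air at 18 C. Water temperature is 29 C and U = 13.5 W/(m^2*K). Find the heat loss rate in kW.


Temperature difference dT = 29 - 18 = 11 K
Heat loss (W) = U * A * dT = 13.5 * 8792 * 11 = 1305612 W
Convert to kW: 1305612 / 1000 = 1305.612 kW

1305.612 kW
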